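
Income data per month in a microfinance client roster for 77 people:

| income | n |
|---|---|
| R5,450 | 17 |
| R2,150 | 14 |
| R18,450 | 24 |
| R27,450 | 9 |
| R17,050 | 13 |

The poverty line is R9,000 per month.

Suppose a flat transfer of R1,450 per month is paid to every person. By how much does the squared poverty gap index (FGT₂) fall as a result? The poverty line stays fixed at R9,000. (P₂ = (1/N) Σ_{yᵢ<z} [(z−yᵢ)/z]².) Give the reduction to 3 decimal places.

0.062

Before: below the line — 14×R2,150, 17×R5,450; squared poverty gap index (FGT₂) = 0.13968.
After the R1,450 transfer: below the line — 14×R3,600, 17×R6,900; squared poverty gap index (FGT₂) = 0.07747.
Reduction = 0.13968 − 0.07747 = 0.062.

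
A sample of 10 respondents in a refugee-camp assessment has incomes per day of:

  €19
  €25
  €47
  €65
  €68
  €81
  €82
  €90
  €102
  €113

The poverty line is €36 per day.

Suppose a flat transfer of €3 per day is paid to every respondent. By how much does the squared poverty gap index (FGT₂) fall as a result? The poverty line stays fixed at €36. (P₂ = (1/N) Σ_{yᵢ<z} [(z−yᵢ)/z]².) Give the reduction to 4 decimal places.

Before: below the line — €19, €25; squared poverty gap index (FGT₂) = 0.031636.
After the €3 transfer: below the line — €22, €28; squared poverty gap index (FGT₂) = 0.020062.
Reduction = 0.031636 − 0.020062 = 0.0116.

0.0116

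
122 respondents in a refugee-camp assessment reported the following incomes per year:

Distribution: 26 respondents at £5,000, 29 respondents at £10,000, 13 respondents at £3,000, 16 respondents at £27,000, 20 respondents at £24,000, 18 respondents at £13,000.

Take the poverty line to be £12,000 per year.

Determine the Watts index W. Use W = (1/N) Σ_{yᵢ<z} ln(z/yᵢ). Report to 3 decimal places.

0.378

Incomes under z: 13×£3,000, 26×£5,000, 29×£10,000 (q = 68 of N = 122).
Log gaps: ln(12000/3000) = 1.3863 (×13); ln(12000/5000) = 0.8755 (×26); ln(12000/10000) = 0.1823 (×29).
W = 46.071339 / 122 = 0.378.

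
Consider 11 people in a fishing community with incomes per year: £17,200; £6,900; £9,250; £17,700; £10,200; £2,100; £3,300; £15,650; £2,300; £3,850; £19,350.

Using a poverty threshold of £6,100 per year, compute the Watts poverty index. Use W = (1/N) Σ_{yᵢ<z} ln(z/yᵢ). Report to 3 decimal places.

0.283

Below z: £2,100, £2,300, £3,300, £3,850 (q = 4 of N = 11).
Log gaps: ln(6100/2100) = 1.0664; ln(6100/2300) = 0.9754; ln(6100/3300) = 0.6144; ln(6100/3850) = 0.4602.
W = 3.116313 / 11 = 0.283.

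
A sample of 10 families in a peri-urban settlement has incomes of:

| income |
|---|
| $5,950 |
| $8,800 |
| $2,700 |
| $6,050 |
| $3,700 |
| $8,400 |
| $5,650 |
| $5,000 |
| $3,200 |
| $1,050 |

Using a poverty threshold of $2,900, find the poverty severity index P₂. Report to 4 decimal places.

0.0412

Below the line: $1,050, $2,700 (q = 2 of N = 10).
Shortfall ratios: (2900−1050)/2900 = 0.6379; (2900−2700)/2900 = 0.0690.
Squared: 0.4070; 0.0048.
Sum = 0.411712; P₂ = 0.411712 / 10 = 0.0412.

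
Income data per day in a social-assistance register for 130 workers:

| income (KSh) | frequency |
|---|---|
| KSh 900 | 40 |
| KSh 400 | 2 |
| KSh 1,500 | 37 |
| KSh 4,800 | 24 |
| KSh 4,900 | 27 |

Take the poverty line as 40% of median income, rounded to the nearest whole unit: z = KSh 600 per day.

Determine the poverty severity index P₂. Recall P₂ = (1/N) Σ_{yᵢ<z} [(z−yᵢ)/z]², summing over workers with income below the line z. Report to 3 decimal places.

Below z: 2×KSh 400 (q = 2 of N = 130).
Relative gaps: (600−400)/600 = 0.3333 (×2).
Squared: 0.1111 (×2).
Sum = 0.222222; P₂ = 0.222222 / 130 = 0.002.

0.002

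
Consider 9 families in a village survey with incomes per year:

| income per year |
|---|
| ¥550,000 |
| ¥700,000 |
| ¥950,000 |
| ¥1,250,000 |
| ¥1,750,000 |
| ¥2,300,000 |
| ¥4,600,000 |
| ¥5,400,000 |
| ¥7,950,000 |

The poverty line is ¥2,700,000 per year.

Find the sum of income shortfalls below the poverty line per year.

¥8,700,000

Below z: ¥550,000, ¥700,000, ¥950,000, ¥1,250,000, ¥1,750,000, ¥2,300,000 (q = 6 of N = 9).
Individual gaps: 2700000−550000 = 2150000; 2700000−700000 = 2000000; 2700000−950000 = 1750000; 2700000−1250000 = 1450000; 2700000−1750000 = 950000; 2700000−2300000 = 400000.
Aggregate gap = ¥8,700,000.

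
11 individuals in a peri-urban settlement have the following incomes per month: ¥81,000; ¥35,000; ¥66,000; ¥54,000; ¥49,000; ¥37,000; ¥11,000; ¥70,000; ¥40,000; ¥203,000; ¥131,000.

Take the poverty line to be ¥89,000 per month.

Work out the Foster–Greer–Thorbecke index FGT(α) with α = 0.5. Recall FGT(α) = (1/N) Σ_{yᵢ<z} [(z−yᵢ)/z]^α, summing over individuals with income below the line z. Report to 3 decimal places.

Below z: ¥11,000, ¥35,000, ¥37,000, ¥40,000, ¥49,000, ¥54,000, ¥66,000, ¥70,000, ¥81,000 (q = 9 of N = 11).
Relative gaps: (89000−11000)/89000 = 0.8764; (89000−35000)/89000 = 0.6067; (89000−37000)/89000 = 0.5843; (89000−40000)/89000 = 0.5506; (89000−49000)/89000 = 0.4494; (89000−54000)/89000 = 0.3933; (89000−66000)/89000 = 0.2584; (89000−70000)/89000 = 0.2135; (89000−81000)/89000 = 0.0899.
Raised to α = 0.5: 0.93616; 0.77894; 0.76438; 0.74200; 0.67040; 0.62710; 0.50836; 0.46204; 0.29981.
Sum = 5.789192; FGT(0.5) = 5.789192 / 11 = 0.526.

0.526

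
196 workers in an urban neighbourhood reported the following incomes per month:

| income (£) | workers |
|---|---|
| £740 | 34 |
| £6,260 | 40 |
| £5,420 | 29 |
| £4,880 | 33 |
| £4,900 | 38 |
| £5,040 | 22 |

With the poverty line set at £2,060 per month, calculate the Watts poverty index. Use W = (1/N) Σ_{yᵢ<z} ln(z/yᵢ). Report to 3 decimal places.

Below the line: 34×£740 (q = 34 of N = 196).
Log gaps: ln(2060/740) = 1.0238 (×34).
W = 34.809577 / 196 = 0.178.

0.178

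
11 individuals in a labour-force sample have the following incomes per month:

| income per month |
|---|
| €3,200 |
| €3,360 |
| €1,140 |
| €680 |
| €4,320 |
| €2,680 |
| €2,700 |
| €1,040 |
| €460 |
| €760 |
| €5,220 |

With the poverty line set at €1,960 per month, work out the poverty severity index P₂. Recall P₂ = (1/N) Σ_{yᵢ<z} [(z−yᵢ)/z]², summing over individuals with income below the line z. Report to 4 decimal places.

0.1620

Incomes under z: €460, €680, €760, €1,040, €1,140 (q = 5 of N = 11).
Normalized shortfalls: (1960−460)/1960 = 0.7653; (1960−680)/1960 = 0.6531; (1960−760)/1960 = 0.6122; (1960−1040)/1960 = 0.4694; (1960−1140)/1960 = 0.4184.
Squared: 0.5857; 0.4265; 0.3748; 0.2203; 0.1750.
Sum = 1.782382; P₂ = 1.782382 / 11 = 0.1620.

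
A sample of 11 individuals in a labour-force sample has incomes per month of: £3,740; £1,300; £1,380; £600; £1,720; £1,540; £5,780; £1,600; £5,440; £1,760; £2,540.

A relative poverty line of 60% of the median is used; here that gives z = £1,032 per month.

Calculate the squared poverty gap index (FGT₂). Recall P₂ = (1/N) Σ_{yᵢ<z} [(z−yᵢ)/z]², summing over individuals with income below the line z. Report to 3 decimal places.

Below the line: £600 (q = 1 of N = 11).
Normalized shortfalls: (1032−600)/1032 = 0.4186.
Squared: 0.1752.
Sum = 0.175230; P₂ = 0.175230 / 11 = 0.016.

0.016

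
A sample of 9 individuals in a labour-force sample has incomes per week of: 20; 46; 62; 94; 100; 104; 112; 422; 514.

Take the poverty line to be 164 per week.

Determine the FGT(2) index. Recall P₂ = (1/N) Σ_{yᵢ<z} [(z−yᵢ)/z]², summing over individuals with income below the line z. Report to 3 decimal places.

0.249

Poor units: 20, 46, 62, 94, 100, 104, 112 (q = 7 of N = 9).
Shortfall ratios: (164−20)/164 = 0.8780; (164−46)/164 = 0.7195; (164−62)/164 = 0.6220; (164−94)/164 = 0.4268; (164−100)/164 = 0.3902; (164−104)/164 = 0.3659; (164−112)/164 = 0.3171.
Squared: 0.7710; 0.5177; 0.3868; 0.1822; 0.1523; 0.1338; 0.1005.
Sum = 2.244349; P₂ = 2.244349 / 9 = 0.249.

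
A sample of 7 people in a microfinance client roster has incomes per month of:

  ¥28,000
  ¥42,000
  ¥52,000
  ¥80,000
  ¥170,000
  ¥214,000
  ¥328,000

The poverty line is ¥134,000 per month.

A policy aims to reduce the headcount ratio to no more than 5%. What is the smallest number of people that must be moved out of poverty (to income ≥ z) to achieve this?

4

4 of the 7 people are poor, so H = 4/7 = 0.571.
A headcount ratio of at most 5% allows at most ⌊0.05 × 7⌋ = 0 poor people.
So at least 4 − 0 = 4 must be lifted.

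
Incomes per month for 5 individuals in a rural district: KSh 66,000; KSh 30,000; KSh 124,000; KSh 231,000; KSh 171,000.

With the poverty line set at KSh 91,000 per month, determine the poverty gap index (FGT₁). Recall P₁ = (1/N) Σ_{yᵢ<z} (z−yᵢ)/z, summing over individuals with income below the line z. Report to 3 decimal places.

0.189

Poor units: KSh 30,000, KSh 66,000 (q = 2 of N = 5).
Shortfall ratios: (91000−30000)/91000 = 0.6703; (91000−66000)/91000 = 0.2747.
Σ = 0.945055. Dividing by the full population N = 5 gives P₁ = 0.189.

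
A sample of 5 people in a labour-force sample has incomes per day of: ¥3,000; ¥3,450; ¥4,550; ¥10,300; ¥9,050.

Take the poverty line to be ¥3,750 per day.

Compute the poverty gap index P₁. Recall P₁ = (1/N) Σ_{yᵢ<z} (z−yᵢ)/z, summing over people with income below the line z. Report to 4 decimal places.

Incomes under z: ¥3,000, ¥3,450 (q = 2 of N = 5).
Gap ratios (z−y)/z: (3750−3000)/3750 = 0.2000; (3750−3450)/3750 = 0.0800.
Sum of shortfalls = 0.280000; P₁ averages over all N: 0.280000 / 5 = 0.0560.

0.0560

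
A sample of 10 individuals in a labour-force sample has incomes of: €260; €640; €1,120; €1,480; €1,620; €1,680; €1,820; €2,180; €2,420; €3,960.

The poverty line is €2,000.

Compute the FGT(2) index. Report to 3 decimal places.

0.155

Below z: €260, €640, €1,120, €1,480, €1,620, €1,680, €1,820 (q = 7 of N = 10).
Normalized shortfalls: (2000−260)/2000 = 0.8700; (2000−640)/2000 = 0.6800; (2000−1120)/2000 = 0.4400; (2000−1480)/2000 = 0.2600; (2000−1620)/2000 = 0.1900; (2000−1680)/2000 = 0.1600; (2000−1820)/2000 = 0.0900.
Squared: 0.7569; 0.4624; 0.1936; 0.0676; 0.0361; 0.0256; 0.0081.
Sum = 1.550300; P₂ = 1.550300 / 10 = 0.155.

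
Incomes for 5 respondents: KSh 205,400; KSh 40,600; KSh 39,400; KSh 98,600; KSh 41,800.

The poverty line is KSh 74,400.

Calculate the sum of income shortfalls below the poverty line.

Incomes under z: KSh 39,400, KSh 40,600, KSh 41,800 (q = 3 of N = 5).
Individual gaps: 74400−39400 = 35000; 74400−40600 = 33800; 74400−41800 = 32600.
Aggregate gap = KSh 101,400.

KSh 101,400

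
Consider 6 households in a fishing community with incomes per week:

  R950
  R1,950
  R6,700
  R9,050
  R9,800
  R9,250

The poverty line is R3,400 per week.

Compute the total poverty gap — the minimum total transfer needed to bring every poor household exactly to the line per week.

R3,900

Poor units: R950, R1,950 (q = 2 of N = 6).
Individual gaps: 3400−950 = 2450; 3400−1950 = 1450.
Aggregate gap = R3,900.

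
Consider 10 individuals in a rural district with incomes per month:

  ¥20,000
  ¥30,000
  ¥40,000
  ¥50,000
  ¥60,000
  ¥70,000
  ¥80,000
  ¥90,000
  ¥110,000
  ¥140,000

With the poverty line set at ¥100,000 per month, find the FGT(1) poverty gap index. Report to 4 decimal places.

Poor units: ¥20,000, ¥30,000, ¥40,000, ¥50,000, ¥60,000, ¥70,000, ¥80,000, ¥90,000 (q = 8 of N = 10).
Gap ratios (z−y)/z: (100000−20000)/100000 = 0.8000; (100000−30000)/100000 = 0.7000; (100000−40000)/100000 = 0.6000; (100000−50000)/100000 = 0.5000; (100000−60000)/100000 = 0.4000; (100000−70000)/100000 = 0.3000; (100000−80000)/100000 = 0.2000; (100000−90000)/100000 = 0.1000.
Σ = 3.600000. Dividing by the full population N = 10 gives P₁ = 0.3600.

0.3600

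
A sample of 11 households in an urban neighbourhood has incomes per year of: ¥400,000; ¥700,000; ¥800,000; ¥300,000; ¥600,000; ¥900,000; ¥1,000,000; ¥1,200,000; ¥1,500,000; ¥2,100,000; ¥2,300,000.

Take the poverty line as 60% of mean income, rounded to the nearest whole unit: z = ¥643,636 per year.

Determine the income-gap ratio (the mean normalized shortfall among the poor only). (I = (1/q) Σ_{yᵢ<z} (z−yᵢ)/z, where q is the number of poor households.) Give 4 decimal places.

0.3267

Incomes under z: ¥300,000, ¥400,000, ¥600,000 (q = 3 of N = 11).
Relative gaps: 0.5339, 0.3785, 0.0678; sum = 0.980225.
I averages over the q = 3 poor units only: 0.980225 / 3 = 0.3267.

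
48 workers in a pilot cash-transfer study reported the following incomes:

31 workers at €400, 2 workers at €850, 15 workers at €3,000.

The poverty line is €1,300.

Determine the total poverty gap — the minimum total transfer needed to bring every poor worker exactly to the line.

€28,800

Poor units: 31×€400, 2×€850 (q = 33 of N = 48).
Individual gaps: 31×(1300−400) = 27900; 2×(1300−850) = 900.
Aggregate gap = €28,800.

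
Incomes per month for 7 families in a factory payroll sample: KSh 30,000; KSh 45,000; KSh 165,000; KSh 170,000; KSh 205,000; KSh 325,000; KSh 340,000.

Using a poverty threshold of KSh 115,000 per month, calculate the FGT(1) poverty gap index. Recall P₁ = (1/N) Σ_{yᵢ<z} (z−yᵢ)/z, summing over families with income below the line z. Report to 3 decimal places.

Below the line: KSh 30,000, KSh 45,000 (q = 2 of N = 7).
Gap ratios (z−y)/z: (115000−30000)/115000 = 0.7391; (115000−45000)/115000 = 0.6087.
Sum of shortfalls = 1.347826; P₁ averages over all N: 1.347826 / 7 = 0.193.

0.193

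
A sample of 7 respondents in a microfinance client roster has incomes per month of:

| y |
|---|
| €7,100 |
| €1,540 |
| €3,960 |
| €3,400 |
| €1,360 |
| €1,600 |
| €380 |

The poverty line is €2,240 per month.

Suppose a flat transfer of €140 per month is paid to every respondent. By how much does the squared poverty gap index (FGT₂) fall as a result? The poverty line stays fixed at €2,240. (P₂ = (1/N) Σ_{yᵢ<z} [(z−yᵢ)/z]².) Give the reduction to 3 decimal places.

0.030

Before: below the line — €380, €1,360, €1,540, €1,600; squared poverty gap index (FGT₂) = 0.14616.
After the €140 transfer: below the line — €520, €1,500, €1,680, €1,740; squared poverty gap index (FGT₂) = 0.11587.
Reduction = 0.14616 − 0.11587 = 0.030.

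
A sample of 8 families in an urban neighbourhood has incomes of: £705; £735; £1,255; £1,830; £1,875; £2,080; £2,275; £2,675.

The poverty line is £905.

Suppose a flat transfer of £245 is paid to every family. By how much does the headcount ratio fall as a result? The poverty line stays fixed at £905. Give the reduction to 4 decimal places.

Before: below the line — £705, £735; headcount ratio = 0.250000.
After the £245 transfer: below the line — none; headcount ratio = 0.000000.
Reduction = 0.250000 − 0.000000 = 0.2500.

0.2500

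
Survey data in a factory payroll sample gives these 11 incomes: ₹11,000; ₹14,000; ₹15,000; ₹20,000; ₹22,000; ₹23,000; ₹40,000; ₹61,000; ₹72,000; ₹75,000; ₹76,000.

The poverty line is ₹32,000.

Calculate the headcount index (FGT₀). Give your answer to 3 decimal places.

6 of the 11 households have income below ₹32,000.
H = 6/11 = 0.545.

0.545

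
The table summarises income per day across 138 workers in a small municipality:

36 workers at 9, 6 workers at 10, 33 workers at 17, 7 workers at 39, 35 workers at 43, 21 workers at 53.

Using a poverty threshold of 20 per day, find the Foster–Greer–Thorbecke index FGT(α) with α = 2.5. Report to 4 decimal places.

Below z: 36×9, 6×10, 33×17 (q = 75 of N = 138).
Relative gaps: (20−9)/20 = 0.5500 (×36); (20−10)/20 = 0.5000 (×6); (20−17)/20 = 0.1500 (×33).
Raised to α = 2.5: 0.22434 (×36); 0.17678 (×6); 0.00871 (×33).
Sum = 9.424469; FGT(2.5) = 9.424469 / 138 = 0.0683.

0.0683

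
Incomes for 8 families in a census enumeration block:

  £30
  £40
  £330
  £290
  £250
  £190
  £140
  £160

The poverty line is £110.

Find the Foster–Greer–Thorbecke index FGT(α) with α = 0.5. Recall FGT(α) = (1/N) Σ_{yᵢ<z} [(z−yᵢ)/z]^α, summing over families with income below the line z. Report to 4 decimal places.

0.2063

Below z: £30, £40 (q = 2 of N = 8).
Gap ratios (z−y)/z: (110−30)/110 = 0.7273; (110−40)/110 = 0.6364.
Raised to α = 0.5: 0.85280; 0.79772.
Sum = 1.650527; FGT(0.5) = 1.650527 / 8 = 0.2063.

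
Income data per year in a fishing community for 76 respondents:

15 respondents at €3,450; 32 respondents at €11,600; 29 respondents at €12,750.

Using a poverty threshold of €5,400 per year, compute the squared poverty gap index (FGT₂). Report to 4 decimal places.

0.0257

Below z: 15×€3,450 (q = 15 of N = 76).
Normalized shortfalls: (5400−3450)/5400 = 0.3611 (×15).
Squared: 0.1304 (×15).
Sum = 1.956019; P₂ = 1.956019 / 76 = 0.0257.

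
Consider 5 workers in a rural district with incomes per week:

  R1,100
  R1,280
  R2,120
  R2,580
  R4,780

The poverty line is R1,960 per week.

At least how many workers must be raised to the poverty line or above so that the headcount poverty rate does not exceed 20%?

Currently q = 2 of N = 5 are below the line (H = 0.400).
A headcount ratio of at most 20% allows at most ⌊0.20 × 5⌋ = 1 poor workers.
So at least 2 − 1 = 1 must be lifted.

1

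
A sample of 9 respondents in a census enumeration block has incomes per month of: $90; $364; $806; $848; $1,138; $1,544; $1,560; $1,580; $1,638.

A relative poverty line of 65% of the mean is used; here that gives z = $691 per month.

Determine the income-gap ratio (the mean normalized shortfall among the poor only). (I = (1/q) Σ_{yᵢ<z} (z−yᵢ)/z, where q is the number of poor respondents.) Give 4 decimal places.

0.6715

Below z: $90, $364 (q = 2 of N = 9).
Relative gaps: 0.8698, 0.4732; sum = 1.342981.
I averages over the q = 2 poor units only: 1.342981 / 2 = 0.6715.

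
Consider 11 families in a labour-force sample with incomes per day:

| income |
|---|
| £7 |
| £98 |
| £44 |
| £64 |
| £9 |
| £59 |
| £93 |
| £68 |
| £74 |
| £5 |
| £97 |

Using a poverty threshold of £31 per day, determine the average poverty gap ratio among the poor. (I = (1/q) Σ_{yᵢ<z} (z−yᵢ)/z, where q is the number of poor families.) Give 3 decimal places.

Incomes under z: £5, £7, £9 (q = 3 of N = 11).
Shortfall ratios (z−y)/z: 0.8387, 0.7742, 0.7097; sum = 2.322581.
The income-gap ratio divides by q (the poor only): 2.322581 / 3 = 0.774.

0.774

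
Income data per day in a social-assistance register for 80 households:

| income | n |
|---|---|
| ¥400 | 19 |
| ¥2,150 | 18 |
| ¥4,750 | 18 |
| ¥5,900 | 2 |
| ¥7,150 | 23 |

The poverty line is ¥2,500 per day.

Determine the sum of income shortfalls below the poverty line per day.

¥46,200

Below z: 19×¥400, 18×¥2,150 (q = 37 of N = 80).
Individual gaps: 19×(2500−400) = 39900; 18×(2500−2150) = 6300.
Aggregate gap = ¥46,200.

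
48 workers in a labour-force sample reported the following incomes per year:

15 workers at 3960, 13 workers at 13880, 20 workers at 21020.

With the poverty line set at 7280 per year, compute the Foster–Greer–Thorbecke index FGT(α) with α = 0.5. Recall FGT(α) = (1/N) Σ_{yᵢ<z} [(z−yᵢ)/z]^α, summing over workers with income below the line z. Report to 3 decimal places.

0.211

Incomes under z: 15×3960 (q = 15 of N = 48).
Gap ratios (z−y)/z: (7280−3960)/7280 = 0.4560 (×15).
Raised to α = 0.5: 0.67531 (×15).
Sum = 10.129654; FGT(0.5) = 10.129654 / 48 = 0.211.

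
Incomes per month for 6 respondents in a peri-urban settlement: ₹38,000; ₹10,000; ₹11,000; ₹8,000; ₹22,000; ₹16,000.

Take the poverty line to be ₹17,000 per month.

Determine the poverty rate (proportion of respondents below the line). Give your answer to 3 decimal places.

0.667

4 of the 6 respondents have income below ₹17,000.
H = 4/6 = 0.667.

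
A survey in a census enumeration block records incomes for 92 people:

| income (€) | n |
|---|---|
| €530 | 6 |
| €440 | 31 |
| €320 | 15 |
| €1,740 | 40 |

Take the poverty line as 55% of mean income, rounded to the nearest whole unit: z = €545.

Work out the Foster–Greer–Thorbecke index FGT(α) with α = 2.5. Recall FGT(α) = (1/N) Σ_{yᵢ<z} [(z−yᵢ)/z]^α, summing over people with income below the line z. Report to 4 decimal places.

Below z: 15×€320, 31×€440, 6×€530 (q = 52 of N = 92).
Normalized shortfalls: (545−320)/545 = 0.4128 (×15); (545−440)/545 = 0.1927 (×31); (545−530)/545 = 0.0275 (×6).
Raised to α = 2.5: 0.10951 (×15); 0.01629 (×31); 0.00013 (×6).
Sum = 2.148507; FGT(2.5) = 2.148507 / 92 = 0.0234.

0.0234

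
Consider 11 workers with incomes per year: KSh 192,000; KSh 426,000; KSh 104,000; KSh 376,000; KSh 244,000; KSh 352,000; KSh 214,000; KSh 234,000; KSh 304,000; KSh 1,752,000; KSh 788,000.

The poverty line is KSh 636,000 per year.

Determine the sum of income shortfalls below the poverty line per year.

Incomes under z: KSh 104,000, KSh 192,000, KSh 214,000, KSh 234,000, KSh 244,000, KSh 304,000, KSh 352,000, KSh 376,000, KSh 426,000 (q = 9 of N = 11).
Individual gaps: 636000−104000 = 532000; 636000−192000 = 444000; 636000−214000 = 422000; 636000−234000 = 402000; 636000−244000 = 392000; 636000−304000 = 332000; 636000−352000 = 284000; 636000−376000 = 260000; 636000−426000 = 210000.
Aggregate gap = KSh 3,278,000.

KSh 3,278,000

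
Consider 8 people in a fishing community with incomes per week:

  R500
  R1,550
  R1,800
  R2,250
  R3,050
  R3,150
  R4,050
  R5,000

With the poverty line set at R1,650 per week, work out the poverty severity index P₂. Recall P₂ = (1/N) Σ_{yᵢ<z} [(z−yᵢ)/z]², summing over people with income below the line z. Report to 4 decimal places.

0.0612

Below z: R500, R1,550 (q = 2 of N = 8).
Shortfall ratios: (1650−500)/1650 = 0.6970; (1650−1550)/1650 = 0.0606.
Squared: 0.4858; 0.0037.
Sum = 0.489440; P₂ = 0.489440 / 8 = 0.0612.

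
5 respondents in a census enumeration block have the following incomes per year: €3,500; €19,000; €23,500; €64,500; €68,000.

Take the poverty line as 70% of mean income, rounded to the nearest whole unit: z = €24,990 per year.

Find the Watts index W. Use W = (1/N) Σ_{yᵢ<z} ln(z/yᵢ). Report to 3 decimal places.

0.460

Below z: €3,500, €19,000, €23,500 (q = 3 of N = 5).
Log shortfalls: ln(24990/3500) = 1.9657; ln(24990/19000) = 0.2740; ln(24990/23500) = 0.0615.
W = 2.301225 / 5 = 0.460.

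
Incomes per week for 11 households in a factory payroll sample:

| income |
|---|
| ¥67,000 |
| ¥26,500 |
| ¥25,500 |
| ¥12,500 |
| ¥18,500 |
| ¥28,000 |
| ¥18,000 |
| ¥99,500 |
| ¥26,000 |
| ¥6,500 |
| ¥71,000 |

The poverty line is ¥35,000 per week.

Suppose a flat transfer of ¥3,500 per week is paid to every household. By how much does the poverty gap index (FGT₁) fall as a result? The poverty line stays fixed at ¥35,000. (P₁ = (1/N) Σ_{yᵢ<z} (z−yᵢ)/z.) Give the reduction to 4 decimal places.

Before: below the line — ¥6,500, ¥12,500, ¥18,000, ¥18,500, ¥25,500, ¥26,000, ¥26,500, ¥28,000; poverty gap index (FGT₁) = 0.307792.
After the ¥3,500 transfer: below the line — ¥10,000, ¥16,000, ¥21,500, ¥22,000, ¥29,000, ¥29,500, ¥30,000, ¥31,500; poverty gap index (FGT₁) = 0.235065.
Reduction = 0.307792 − 0.235065 = 0.0727.

0.0727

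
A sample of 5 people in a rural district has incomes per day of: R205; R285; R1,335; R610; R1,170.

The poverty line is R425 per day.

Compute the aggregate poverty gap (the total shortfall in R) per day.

R360

Incomes under z: R205, R285 (q = 2 of N = 5).
Individual gaps: 425−205 = 220; 425−285 = 140.
Aggregate gap = R360.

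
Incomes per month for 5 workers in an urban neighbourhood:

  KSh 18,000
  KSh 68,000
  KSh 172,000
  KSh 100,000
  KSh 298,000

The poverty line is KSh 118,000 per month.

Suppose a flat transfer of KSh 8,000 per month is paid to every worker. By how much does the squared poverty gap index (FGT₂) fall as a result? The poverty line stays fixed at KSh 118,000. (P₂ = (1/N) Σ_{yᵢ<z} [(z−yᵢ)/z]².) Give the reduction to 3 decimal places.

Before: below the line — KSh 18,000, KSh 68,000, KSh 100,000; squared poverty gap index (FGT₂) = 0.18420.
After the KSh 8,000 transfer: below the line — KSh 26,000, KSh 76,000, KSh 108,000; squared poverty gap index (FGT₂) = 0.14835.
Reduction = 0.18420 − 0.14835 = 0.036.

0.036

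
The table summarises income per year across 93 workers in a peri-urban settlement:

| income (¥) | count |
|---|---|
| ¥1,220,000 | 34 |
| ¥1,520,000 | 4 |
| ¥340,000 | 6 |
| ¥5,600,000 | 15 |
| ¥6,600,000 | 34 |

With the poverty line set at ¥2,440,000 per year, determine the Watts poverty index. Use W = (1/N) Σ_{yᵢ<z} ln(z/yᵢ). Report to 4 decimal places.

Poor units: 6×¥340,000, 34×¥1,220,000, 4×¥1,520,000 (q = 44 of N = 93).
Log shortfalls: ln(2440000/340000) = 1.9708 (×6); ln(2440000/1220000) = 0.6931 (×34); ln(2440000/1520000) = 0.4733 (×4).
W = 37.285001 / 93 = 0.4009.

0.4009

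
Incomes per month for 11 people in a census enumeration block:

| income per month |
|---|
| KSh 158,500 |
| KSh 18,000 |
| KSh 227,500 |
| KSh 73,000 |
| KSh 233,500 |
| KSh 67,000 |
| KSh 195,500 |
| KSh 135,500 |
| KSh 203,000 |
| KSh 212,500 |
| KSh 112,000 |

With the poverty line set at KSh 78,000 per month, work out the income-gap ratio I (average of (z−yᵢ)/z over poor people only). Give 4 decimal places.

0.3248

Poor units: KSh 18,000, KSh 67,000, KSh 73,000 (q = 3 of N = 11).
Shortfall ratios (z−y)/z: 0.7692, 0.1410, 0.0641; sum = 0.974359.
The income-gap ratio divides by q (the poor only): 0.974359 / 3 = 0.3248.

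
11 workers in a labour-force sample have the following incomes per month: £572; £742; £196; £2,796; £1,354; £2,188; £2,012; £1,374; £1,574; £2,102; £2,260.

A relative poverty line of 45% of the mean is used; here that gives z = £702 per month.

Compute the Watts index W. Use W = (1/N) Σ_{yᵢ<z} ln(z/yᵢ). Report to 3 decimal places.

Below the line: £196, £572 (q = 2 of N = 11).
Log gaps: ln(702/196) = 1.2758; ln(702/572) = 0.2048.
W = 1.480613 / 11 = 0.135.

0.135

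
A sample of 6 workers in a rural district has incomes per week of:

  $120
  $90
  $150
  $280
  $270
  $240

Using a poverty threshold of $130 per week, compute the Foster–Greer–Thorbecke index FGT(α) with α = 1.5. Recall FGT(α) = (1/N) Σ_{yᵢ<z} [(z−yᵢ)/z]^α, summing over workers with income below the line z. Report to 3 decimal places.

Below the line: $90, $120 (q = 2 of N = 6).
Normalized shortfalls: (130−90)/130 = 0.3077; (130−120)/130 = 0.0769.
Raised to α = 1.5: 0.17068; 0.02133.
Sum = 0.192012; FGT(1.5) = 0.192012 / 6 = 0.032.

0.032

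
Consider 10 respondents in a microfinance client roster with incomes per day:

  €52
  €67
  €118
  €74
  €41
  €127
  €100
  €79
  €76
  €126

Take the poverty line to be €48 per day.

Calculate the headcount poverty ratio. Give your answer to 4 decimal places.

1 of the 10 respondents have income below €48.
H = 1/10 = 0.1000.

0.1000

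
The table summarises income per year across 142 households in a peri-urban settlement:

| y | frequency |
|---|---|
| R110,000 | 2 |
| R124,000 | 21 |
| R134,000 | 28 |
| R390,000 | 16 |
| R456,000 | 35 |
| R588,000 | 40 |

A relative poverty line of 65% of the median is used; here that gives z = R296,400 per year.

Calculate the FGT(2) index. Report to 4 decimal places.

0.1148

Poor units: 2×R110,000, 21×R124,000, 28×R134,000 (q = 51 of N = 142).
Gap ratios (z−y)/z: (296400−110000)/296400 = 0.6289 (×2); (296400−124000)/296400 = 0.5816 (×21); (296400−134000)/296400 = 0.5479 (×28).
Squared: 0.3955 (×2); 0.3383 (×21); 0.3002 (×28).
Sum = 16.301240; P₂ = 16.301240 / 142 = 0.1148.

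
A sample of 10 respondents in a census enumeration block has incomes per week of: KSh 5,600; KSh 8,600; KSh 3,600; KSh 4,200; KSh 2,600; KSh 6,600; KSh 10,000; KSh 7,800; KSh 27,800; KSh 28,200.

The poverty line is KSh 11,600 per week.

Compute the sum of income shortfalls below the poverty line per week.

KSh 43,800

Below the line: KSh 2,600, KSh 3,600, KSh 4,200, KSh 5,600, KSh 6,600, KSh 7,800, KSh 8,600, KSh 10,000 (q = 8 of N = 10).
Individual gaps: 11600−2600 = 9000; 11600−3600 = 8000; 11600−4200 = 7400; 11600−5600 = 6000; 11600−6600 = 5000; 11600−7800 = 3800; 11600−8600 = 3000; 11600−10000 = 1600.
Aggregate gap = KSh 43,800.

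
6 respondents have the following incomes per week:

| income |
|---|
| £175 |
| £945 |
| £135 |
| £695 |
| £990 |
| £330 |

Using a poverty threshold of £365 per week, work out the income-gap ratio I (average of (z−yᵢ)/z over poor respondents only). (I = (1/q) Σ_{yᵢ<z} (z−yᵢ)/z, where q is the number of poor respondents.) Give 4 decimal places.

Below z: £135, £175, £330 (q = 3 of N = 6).
Relative gaps: 0.6301, 0.5205, 0.0959; sum = 1.246575.
The income-gap ratio divides by q (the poor only): 1.246575 / 3 = 0.4155.

0.4155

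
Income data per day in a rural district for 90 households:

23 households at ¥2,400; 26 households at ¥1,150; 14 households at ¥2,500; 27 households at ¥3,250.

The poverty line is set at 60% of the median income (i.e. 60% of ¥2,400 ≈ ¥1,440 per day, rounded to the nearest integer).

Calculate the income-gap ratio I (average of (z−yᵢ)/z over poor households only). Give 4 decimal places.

0.2014

Poor units: 26×¥1,150 (q = 26 of N = 90).
Relative gaps: 0.2014 (×26); sum = 5.236111.
The income-gap ratio divides by q (the poor only): 5.236111 / 26 = 0.2014.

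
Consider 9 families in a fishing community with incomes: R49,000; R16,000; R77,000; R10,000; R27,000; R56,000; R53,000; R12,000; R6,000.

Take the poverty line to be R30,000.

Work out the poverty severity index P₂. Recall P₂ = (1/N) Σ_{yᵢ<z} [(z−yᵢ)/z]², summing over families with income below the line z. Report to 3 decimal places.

Below the line: R6,000, R10,000, R12,000, R16,000, R27,000 (q = 5 of N = 9).
Shortfall ratios: (30000−6000)/30000 = 0.8000; (30000−10000)/30000 = 0.6667; (30000−12000)/30000 = 0.6000; (30000−16000)/30000 = 0.4667; (30000−27000)/30000 = 0.1000.
Squared: 0.6400; 0.4444; 0.3600; 0.2178; 0.0100.
Sum = 1.672222; P₂ = 1.672222 / 9 = 0.186.

0.186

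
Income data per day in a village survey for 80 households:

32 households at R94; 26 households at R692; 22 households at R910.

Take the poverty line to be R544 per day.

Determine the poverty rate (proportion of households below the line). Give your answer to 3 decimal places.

0.400

32 of the 80 households have income below R544.
H = 32/80 = 0.400.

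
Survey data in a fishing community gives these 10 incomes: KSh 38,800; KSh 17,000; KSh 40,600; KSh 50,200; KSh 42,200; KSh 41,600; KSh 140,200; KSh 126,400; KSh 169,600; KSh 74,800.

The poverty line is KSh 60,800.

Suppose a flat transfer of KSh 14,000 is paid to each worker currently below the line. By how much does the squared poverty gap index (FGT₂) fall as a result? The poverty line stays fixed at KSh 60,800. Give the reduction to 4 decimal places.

Before: below the line — KSh 17,000, KSh 38,800, KSh 40,600, KSh 41,600, KSh 42,200, KSh 50,200; squared poverty gap index (FGT₂) = 0.098399.
After the KSh 14,000 transfer: below the line — KSh 31,000, KSh 52,800, KSh 54,600, KSh 55,600, KSh 56,200; squared poverty gap index (FGT₂) = 0.028098.
Reduction = 0.098399 − 0.028098 = 0.0703.

0.0703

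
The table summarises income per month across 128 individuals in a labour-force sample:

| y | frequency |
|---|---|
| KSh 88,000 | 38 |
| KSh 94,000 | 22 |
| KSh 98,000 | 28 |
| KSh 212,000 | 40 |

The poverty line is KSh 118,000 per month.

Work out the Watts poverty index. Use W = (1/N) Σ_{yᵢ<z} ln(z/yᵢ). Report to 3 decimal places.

Below z: 38×KSh 88,000, 22×KSh 94,000, 28×KSh 98,000 (q = 88 of N = 128).
ln(z/y) terms: ln(118000/88000) = 0.2933 (×38); ln(118000/94000) = 0.2274 (×22); ln(118000/98000) = 0.1857 (×28).
W = 21.349873 / 128 = 0.167.

0.167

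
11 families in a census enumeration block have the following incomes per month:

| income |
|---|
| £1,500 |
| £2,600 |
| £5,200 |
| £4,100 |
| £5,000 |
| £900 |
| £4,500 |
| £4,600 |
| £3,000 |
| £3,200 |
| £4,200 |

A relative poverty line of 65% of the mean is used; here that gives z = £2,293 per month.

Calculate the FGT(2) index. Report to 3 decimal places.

0.044

Poor units: £900, £1,500 (q = 2 of N = 11).
Relative gaps: (2293−900)/2293 = 0.6075; (2293−1500)/2293 = 0.3458.
Squared: 0.3691; 0.1196.
Sum = 0.488660; P₂ = 0.488660 / 11 = 0.044.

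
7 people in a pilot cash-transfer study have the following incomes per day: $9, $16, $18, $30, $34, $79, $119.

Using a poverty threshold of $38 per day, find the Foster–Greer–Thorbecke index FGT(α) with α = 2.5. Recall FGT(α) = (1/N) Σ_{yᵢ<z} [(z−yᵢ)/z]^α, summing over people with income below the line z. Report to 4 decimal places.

0.1412

Below z: $9, $16, $18, $30, $34 (q = 5 of N = 7).
Shortfall ratios: (38−9)/38 = 0.7632; (38−16)/38 = 0.5789; (38−18)/38 = 0.5263; (38−30)/38 = 0.2105; (38−34)/38 = 0.1053.
Raised to α = 2.5: 0.50879; 0.25503; 0.20096; 0.02034; 0.00359.
Sum = 0.988715; FGT(2.5) = 0.988715 / 7 = 0.1412.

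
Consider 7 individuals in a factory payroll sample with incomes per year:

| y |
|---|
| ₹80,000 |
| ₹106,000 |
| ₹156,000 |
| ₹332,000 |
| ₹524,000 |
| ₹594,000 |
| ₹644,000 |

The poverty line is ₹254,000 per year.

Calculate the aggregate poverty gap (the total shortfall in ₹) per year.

Poor units: ₹80,000, ₹106,000, ₹156,000 (q = 3 of N = 7).
Individual gaps: 254000−80000 = 174000; 254000−106000 = 148000; 254000−156000 = 98000.
Aggregate gap = ₹420,000.

₹420,000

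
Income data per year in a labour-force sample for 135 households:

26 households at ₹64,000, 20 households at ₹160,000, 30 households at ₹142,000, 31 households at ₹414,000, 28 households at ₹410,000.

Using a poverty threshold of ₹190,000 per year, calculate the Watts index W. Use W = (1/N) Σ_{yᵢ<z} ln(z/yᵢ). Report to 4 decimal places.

Below the line: 26×₹64,000, 30×₹142,000, 20×₹160,000 (q = 76 of N = 135).
Log gaps: ln(190000/64000) = 1.0881 (×26); ln(190000/142000) = 0.2912 (×30); ln(190000/160000) = 0.1719 (×20).
W = 40.464581 / 135 = 0.2997.

0.2997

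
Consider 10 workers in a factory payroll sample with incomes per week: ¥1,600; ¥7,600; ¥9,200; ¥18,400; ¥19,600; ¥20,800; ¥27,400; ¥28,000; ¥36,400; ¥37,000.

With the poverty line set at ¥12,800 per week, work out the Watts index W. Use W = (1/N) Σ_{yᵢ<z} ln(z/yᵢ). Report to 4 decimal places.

Below z: ¥1,600, ¥7,600, ¥9,200 (q = 3 of N = 10).
ln(z/y) terms: ln(12800/1600) = 2.0794; ln(12800/7600) = 0.5213; ln(12800/9200) = 0.3302.
W = 2.930980 / 10 = 0.2931.

0.2931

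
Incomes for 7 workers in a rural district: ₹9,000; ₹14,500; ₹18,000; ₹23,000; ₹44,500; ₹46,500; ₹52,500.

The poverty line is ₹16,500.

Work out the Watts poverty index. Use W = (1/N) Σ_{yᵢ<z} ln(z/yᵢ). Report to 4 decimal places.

0.1050

Poor units: ₹9,000, ₹14,500 (q = 2 of N = 7).
ln(z/y) terms: ln(16500/9000) = 0.6061; ln(16500/14500) = 0.1292.
W = 0.735348 / 7 = 0.1050.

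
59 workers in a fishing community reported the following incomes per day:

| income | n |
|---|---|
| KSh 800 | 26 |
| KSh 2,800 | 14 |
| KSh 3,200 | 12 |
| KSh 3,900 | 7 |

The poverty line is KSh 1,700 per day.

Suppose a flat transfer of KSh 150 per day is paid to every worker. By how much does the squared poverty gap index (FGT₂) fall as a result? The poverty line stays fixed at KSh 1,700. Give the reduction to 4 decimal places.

0.0377

Before: below the line — 26×KSh 800; squared poverty gap index (FGT₂) = 0.123512.
After the KSh 150 transfer: below the line — 26×KSh 950; squared poverty gap index (FGT₂) = 0.085772.
Reduction = 0.123512 − 0.085772 = 0.0377.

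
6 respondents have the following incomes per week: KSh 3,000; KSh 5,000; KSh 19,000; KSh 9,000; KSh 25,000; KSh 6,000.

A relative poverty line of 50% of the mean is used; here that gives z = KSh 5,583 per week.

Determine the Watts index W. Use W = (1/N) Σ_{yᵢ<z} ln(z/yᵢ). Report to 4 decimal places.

0.1219

Below the line: KSh 3,000, KSh 5,000 (q = 2 of N = 6).
Log gaps: ln(5583/3000) = 0.6211; ln(5583/5000) = 0.1103.
W = 0.731402 / 6 = 0.1219.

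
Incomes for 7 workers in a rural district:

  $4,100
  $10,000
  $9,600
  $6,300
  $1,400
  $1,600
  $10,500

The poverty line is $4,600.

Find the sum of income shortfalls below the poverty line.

$6,700

Below z: $1,400, $1,600, $4,100 (q = 3 of N = 7).
Individual gaps: 4600−1400 = 3200; 4600−1600 = 3000; 4600−4100 = 500.
Aggregate gap = $6,700.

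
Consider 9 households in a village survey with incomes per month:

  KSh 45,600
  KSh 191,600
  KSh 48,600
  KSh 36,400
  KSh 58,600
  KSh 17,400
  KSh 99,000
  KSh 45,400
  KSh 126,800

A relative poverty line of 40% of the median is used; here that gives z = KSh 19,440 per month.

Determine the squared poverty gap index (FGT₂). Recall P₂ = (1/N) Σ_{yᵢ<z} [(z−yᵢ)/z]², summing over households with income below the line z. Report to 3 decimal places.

0.001

Below z: KSh 17,400 (q = 1 of N = 9).
Normalized shortfalls: (19440−17400)/19440 = 0.1049.
Squared: 0.0110.
Sum = 0.011012; P₂ = 0.011012 / 9 = 0.001.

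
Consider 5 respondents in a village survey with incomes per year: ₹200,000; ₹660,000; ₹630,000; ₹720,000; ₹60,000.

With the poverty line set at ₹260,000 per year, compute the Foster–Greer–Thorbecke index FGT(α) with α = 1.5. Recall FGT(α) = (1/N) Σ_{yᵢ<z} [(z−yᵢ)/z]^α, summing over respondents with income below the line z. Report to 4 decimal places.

0.1571

Below the line: ₹60,000, ₹200,000 (q = 2 of N = 5).
Normalized shortfalls: (260000−60000)/260000 = 0.7692; (260000−200000)/260000 = 0.2308.
Raised to α = 1.5: 0.67466; 0.11086.
Sum = 0.785518; FGT(1.5) = 0.785518 / 5 = 0.1571.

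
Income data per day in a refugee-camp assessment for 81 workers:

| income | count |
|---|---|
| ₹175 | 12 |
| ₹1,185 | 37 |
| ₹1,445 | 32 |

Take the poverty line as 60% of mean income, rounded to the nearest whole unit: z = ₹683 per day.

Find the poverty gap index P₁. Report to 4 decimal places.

0.1102

Poor units: 12×₹175 (q = 12 of N = 81).
Gap ratios (z−y)/z: (683−175)/683 = 0.7438 (×12).
Sum of shortfalls = 8.925329; P₁ averages over all N: 8.925329 / 81 = 0.1102.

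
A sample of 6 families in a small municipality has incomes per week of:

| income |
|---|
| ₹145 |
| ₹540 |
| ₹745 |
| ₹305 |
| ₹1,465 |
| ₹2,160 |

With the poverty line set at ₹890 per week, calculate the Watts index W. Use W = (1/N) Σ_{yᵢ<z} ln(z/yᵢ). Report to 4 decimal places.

Incomes under z: ₹145, ₹305, ₹540, ₹745 (q = 4 of N = 6).
Log gaps: ln(890/145) = 1.8145; ln(890/305) = 1.0709; ln(890/540) = 0.4997; ln(890/745) = 0.1778.
W = 3.562887 / 6 = 0.5938.

0.5938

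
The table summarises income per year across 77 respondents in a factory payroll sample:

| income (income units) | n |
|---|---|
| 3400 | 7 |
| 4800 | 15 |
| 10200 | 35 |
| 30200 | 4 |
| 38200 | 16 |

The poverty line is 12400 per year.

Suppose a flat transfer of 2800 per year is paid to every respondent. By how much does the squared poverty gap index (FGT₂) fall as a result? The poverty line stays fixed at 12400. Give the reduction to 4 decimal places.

Before: below the line — 7×3400, 15×4800, 35×10200; squared poverty gap index (FGT₂) = 0.135377.
After the 2800 transfer: below the line — 7×6200, 15×7600; squared poverty gap index (FGT₂) = 0.051918.
Reduction = 0.135377 − 0.051918 = 0.0835.

0.0835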